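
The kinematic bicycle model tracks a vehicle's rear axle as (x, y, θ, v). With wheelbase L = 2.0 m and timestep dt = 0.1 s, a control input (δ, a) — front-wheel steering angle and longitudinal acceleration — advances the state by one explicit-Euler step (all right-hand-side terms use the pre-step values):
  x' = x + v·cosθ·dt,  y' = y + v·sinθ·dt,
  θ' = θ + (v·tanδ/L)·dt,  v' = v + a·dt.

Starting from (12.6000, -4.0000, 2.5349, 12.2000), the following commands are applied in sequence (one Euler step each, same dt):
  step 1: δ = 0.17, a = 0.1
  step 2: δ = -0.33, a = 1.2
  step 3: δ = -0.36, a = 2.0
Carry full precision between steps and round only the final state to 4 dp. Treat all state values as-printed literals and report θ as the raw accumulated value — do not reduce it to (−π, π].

after step 1 (δ=0.17, a=0.1): (11.597723, -3.304413, 2.639611, 12.210000)
after step 2 (δ=-0.33, a=1.2): (10.527357, -2.716912, 2.430499, 12.330000)
after step 3 (δ=-0.36, a=2.0): (9.593177, -1.912179, 2.198447, 12.530000)

(9.5932, -1.9122, 2.1984, 12.5300)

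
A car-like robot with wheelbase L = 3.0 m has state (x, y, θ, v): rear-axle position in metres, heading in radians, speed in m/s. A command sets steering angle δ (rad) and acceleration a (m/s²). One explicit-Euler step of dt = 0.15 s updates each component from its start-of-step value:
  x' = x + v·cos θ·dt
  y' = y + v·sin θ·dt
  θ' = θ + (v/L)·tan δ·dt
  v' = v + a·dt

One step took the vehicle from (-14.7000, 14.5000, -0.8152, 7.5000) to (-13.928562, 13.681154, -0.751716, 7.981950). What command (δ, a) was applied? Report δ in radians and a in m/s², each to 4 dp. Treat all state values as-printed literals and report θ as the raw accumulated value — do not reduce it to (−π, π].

a = (v'−v)/dt = (0.481950)/0.15 = 3.2130
Δθ = θ'−θ = 0.063484;  (v·dt/L) = 7.5000·0.15/3.0 = 0.375000
tan δ = Δθ·L/(v·dt) = 0.169291  →  δ = 0.1677

δ = 0.1677, a = 3.2130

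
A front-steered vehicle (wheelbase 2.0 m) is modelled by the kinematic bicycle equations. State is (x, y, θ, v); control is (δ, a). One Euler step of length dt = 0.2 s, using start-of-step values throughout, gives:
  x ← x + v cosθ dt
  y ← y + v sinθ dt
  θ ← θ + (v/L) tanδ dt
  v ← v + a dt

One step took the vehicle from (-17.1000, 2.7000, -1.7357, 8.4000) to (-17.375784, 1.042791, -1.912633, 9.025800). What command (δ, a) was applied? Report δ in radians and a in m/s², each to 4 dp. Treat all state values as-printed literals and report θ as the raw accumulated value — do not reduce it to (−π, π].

δ = -0.2076, a = 3.1290

a = (v'−v)/dt = (0.625800)/0.2 = 3.1290
Δθ = θ'−θ = -0.176933;  (v·dt/L) = 8.4000·0.2/2.0 = 0.840000
tan δ = Δθ·L/(v·dt) = -0.210635  →  δ = -0.2076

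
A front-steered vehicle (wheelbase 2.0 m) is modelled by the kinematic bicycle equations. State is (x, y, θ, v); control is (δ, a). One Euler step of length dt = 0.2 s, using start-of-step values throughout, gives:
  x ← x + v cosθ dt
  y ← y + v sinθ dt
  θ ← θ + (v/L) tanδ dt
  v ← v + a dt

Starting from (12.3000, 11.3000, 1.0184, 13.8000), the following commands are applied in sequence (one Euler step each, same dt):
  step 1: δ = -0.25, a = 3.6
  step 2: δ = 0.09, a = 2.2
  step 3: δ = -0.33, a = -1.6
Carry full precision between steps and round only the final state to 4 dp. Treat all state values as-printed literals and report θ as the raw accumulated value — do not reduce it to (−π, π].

(18.1225, 17.5840, 0.2846, 14.6400)

after step 1 (δ=-0.25, a=3.6): (13.748251, 13.649504, 0.666028, 14.520000)
after step 2 (δ=0.09, a=2.2): (16.031614, 15.443792, 0.797062, 14.960000)
after step 3 (δ=-0.33, a=-1.6): (18.122457, 17.583988, 0.284645, 14.640000)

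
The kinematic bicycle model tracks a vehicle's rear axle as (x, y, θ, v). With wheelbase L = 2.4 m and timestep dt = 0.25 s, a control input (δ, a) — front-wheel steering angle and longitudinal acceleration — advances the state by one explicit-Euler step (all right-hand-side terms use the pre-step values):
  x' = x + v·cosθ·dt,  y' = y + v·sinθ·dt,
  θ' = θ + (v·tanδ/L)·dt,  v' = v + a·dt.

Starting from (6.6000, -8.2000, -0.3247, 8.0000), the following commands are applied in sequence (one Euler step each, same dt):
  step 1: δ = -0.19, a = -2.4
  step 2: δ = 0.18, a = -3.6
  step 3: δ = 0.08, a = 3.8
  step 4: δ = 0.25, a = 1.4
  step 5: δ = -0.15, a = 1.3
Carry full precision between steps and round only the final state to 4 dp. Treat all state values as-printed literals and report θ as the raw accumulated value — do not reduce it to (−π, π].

(15.3878, -10.9626, -0.2151, 8.1250)

after step 1 (δ=-0.19, a=-2.4): (8.495493, -8.838049, -0.484967, 7.400000)
after step 2 (δ=0.18, a=-3.6): (10.132170, -9.700480, -0.344698, 6.500000)
after step 3 (δ=0.08, a=3.8): (11.661584, -10.249588, -0.290416, 7.450000)
after step 4 (δ=0.25, a=1.4): (13.446091, -10.782916, -0.092260, 7.800000)
after step 5 (δ=-0.15, a=1.3): (15.387798, -10.962568, -0.215057, 8.125000)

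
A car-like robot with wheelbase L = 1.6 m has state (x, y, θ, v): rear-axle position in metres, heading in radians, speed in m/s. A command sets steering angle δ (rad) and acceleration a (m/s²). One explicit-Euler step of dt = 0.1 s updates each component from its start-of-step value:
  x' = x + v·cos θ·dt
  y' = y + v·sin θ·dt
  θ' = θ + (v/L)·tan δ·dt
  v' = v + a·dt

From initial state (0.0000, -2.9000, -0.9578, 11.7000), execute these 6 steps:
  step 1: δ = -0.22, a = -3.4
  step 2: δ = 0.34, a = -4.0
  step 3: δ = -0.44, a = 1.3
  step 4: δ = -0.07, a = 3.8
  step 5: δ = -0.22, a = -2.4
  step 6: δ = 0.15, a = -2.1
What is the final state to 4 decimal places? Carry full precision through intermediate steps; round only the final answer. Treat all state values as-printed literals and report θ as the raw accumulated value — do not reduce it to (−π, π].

after step 1 (δ=-0.22, a=-3.4): (0.673125, -3.856976, -1.121322, 11.360000)
after step 2 (δ=0.34, a=-4.0): (1.166709, -4.880143, -0.870169, 10.960000)
after step 3 (δ=-0.44, a=1.3): (1.873297, -5.717967, -1.192653, 11.090000)
after step 4 (δ=-0.07, a=3.8): (2.282735, -6.748618, -1.241251, 11.470000)
after step 5 (δ=-0.22, a=-2.4): (2.653919, -7.833897, -1.401559, 11.230000)
after step 6 (δ=0.15, a=-2.1): (2.843067, -8.940853, -1.295480, 11.020000)

(2.8431, -8.9409, -1.2955, 11.0200)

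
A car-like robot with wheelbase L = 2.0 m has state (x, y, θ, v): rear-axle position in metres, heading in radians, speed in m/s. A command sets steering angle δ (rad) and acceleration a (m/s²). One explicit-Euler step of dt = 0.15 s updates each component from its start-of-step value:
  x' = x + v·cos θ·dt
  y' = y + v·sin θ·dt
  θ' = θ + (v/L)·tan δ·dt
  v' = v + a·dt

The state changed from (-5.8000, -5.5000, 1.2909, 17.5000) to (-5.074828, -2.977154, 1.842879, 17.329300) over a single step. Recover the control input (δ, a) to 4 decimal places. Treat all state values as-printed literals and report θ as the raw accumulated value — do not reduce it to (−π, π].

a = (v'−v)/dt = (-0.170700)/0.15 = -1.1380
Δθ = θ'−θ = 0.551979;  (v·dt/L) = 17.5000·0.15/2.0 = 1.312500
tan δ = Δθ·L/(v·dt) = 0.420555  →  δ = 0.3981

δ = 0.3981, a = -1.1380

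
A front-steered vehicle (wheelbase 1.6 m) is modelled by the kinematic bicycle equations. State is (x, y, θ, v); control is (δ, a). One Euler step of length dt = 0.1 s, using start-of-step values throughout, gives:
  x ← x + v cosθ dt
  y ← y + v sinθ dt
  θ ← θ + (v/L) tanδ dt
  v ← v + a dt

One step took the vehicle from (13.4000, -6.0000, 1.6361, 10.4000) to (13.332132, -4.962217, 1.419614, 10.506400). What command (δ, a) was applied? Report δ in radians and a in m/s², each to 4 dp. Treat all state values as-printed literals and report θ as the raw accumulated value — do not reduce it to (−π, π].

a = (v'−v)/dt = (0.106400)/0.1 = 1.0640
Δθ = θ'−θ = -0.216486;  (v·dt/L) = 10.4000·0.1/1.6 = 0.650000
tan δ = Δθ·L/(v·dt) = -0.333055  →  δ = -0.3215

δ = -0.3215, a = 1.0640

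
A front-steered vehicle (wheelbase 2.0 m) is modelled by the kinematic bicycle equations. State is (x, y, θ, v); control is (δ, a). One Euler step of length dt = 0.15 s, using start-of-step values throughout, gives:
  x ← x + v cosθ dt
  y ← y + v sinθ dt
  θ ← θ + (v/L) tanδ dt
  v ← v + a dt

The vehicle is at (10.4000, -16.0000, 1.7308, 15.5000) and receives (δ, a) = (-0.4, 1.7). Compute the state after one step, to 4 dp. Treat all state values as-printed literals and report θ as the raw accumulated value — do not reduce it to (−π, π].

x' = 10.4000 + 15.5000·cos(1.7308)·0.15 = 10.0296
y' = -16.0000 + 15.5000·sin(1.7308)·0.15 = -13.7047
θ' = 1.7308 + (15.5000/2.0)·tan(-0.4)·0.15 = 1.2393
v' = 15.5000 + 1.7000·0.15 = 15.7550

(10.0296, -13.7047, 1.2393, 15.7550)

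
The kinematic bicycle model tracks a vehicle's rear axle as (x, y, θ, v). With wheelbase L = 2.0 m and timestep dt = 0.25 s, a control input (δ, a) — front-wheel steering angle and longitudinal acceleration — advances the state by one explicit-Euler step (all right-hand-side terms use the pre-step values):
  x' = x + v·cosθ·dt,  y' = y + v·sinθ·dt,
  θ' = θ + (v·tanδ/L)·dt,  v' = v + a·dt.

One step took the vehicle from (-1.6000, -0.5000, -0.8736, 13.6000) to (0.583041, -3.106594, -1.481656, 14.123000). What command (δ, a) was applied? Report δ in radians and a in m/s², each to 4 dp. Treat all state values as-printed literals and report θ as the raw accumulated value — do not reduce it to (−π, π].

a = (v'−v)/dt = (0.523000)/0.25 = 2.0920
Δθ = θ'−θ = -0.608056;  (v·dt/L) = 13.6000·0.25/2.0 = 1.700000
tan δ = Δθ·L/(v·dt) = -0.357680  →  δ = -0.3435

δ = -0.3435, a = 2.0920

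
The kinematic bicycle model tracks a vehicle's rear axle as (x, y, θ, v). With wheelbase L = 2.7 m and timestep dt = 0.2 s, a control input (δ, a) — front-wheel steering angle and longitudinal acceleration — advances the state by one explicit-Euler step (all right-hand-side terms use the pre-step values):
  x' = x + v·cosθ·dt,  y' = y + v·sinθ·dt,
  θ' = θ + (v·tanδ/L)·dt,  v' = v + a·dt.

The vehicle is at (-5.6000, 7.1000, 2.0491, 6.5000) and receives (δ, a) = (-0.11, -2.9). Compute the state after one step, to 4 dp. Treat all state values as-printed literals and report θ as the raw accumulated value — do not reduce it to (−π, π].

(-6.1984, 8.2541, 1.9959, 5.9200)

x' = -5.6000 + 6.5000·cos(2.0491)·0.2 = -6.1984
y' = 7.1000 + 6.5000·sin(2.0491)·0.2 = 8.2541
θ' = 2.0491 + (6.5000/2.7)·tan(-0.11)·0.2 = 1.9959
v' = 6.5000 − 2.9000·0.2 = 5.9200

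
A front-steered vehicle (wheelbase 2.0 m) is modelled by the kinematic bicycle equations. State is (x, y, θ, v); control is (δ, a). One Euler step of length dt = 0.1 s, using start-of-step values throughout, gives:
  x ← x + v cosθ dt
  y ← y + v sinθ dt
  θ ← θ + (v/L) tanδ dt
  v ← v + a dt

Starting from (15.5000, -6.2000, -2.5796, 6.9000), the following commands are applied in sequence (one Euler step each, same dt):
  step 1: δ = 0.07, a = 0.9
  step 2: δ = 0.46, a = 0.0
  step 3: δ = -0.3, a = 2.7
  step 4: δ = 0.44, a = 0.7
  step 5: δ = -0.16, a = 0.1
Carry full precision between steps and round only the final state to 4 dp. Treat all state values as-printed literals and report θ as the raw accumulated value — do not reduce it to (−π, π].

(12.7505, -8.4126, -2.3786, 7.3400)

after step 1 (δ=0.07, a=0.9): (14.916125, -6.567683, -2.555410, 6.990000)
after step 2 (δ=0.46, a=0.0): (14.333817, -6.954359, -2.382251, 6.990000)
after step 3 (δ=-0.3, a=2.7): (13.826840, -7.435581, -2.490364, 7.260000)
after step 4 (δ=0.44, a=0.7): (13.249423, -7.875656, -2.319471, 7.330000)
after step 5 (δ=-0.16, a=0.1): (12.750494, -8.412646, -2.378616, 7.340000)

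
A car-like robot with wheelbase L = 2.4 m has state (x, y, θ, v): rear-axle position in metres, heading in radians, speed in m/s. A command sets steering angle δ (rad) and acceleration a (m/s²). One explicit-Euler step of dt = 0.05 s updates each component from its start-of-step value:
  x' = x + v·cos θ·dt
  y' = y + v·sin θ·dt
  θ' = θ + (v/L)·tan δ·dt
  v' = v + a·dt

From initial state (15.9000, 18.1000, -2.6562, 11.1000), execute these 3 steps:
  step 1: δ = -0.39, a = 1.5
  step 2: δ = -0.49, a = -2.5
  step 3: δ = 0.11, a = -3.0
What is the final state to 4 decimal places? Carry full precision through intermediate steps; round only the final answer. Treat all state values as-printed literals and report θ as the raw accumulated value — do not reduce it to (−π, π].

after step 1 (δ=-0.39, a=1.5): (15.409107, 17.841062, -2.751256, 11.175000)
after step 2 (δ=-0.49, a=-2.5): (14.892386, 17.628458, -2.875436, 11.050000)
after step 3 (δ=0.11, a=-3.0): (14.359340, 17.483136, -2.850010, 10.900000)

(14.3593, 17.4831, -2.8500, 10.9000)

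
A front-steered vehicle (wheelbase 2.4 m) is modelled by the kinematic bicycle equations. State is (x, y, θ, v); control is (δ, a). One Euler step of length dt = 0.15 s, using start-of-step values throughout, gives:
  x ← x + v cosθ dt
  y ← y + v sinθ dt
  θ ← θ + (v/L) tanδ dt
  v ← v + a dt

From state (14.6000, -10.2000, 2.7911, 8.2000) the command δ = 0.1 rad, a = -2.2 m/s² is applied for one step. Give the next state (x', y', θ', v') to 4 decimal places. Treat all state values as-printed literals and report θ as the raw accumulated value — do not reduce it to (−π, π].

x' = 14.6000 + 8.2000·cos(2.7911)·0.15 = 13.4448
y' = -10.2000 + 8.2000·sin(2.7911)·0.15 = -9.7777
θ' = 2.7911 + (8.2000/2.4)·tan(0.1)·0.15 = 2.8425
v' = 8.2000 − 2.2000·0.15 = 7.8700

(13.4448, -9.7777, 2.8425, 7.8700)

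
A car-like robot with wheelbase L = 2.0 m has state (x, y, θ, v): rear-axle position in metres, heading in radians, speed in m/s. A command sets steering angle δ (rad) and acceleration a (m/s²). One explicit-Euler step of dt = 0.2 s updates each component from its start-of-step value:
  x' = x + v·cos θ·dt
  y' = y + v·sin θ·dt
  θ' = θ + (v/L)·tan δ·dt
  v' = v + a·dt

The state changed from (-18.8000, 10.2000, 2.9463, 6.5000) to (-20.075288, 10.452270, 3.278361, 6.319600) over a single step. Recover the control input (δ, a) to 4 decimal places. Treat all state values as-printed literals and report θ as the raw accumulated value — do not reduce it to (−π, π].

δ = 0.4723, a = -0.9020

a = (v'−v)/dt = (-0.180400)/0.2 = -0.9020
Δθ = θ'−θ = 0.332061;  (v·dt/L) = 6.5000·0.2/2.0 = 0.650000
tan δ = Δθ·L/(v·dt) = 0.510863  →  δ = 0.4723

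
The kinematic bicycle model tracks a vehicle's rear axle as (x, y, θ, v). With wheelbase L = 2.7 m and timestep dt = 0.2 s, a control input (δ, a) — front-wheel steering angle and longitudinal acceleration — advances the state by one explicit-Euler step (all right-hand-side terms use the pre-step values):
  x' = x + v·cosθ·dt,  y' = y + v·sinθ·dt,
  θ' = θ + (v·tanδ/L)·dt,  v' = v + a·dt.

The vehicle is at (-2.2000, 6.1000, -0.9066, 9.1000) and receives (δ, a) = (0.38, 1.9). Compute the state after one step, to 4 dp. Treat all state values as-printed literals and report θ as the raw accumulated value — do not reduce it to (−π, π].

x' = -2.2000 + 9.1000·cos(-0.9066)·0.2 = -1.0781
y' = 6.1000 + 9.1000·sin(-0.9066)·0.2 = 4.6669
θ' = -0.9066 + (9.1000/2.7)·tan(0.38)·0.2 = -0.6374
v' = 9.1000 + 1.9000·0.2 = 9.4800

(-1.0781, 4.6669, -0.6374, 9.4800)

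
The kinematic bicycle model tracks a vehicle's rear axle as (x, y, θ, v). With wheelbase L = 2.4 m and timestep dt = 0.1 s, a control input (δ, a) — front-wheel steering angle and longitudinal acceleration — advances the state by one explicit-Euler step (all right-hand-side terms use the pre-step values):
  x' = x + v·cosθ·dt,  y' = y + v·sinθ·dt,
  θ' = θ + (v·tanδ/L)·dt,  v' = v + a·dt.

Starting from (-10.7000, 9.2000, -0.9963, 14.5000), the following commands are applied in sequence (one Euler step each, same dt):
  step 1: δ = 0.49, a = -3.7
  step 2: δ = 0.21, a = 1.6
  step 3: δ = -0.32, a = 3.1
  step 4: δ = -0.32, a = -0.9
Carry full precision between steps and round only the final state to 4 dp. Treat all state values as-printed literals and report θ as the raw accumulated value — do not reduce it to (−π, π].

(-6.5164, 5.3649, -0.9475, 14.5100)

after step 1 (δ=0.49, a=-3.7): (-9.912053, 7.982774, -0.674045, 14.130000)
after step 2 (δ=0.21, a=1.6): (-8.808071, 7.100849, -0.548557, 14.290000)
after step 3 (δ=-0.32, a=3.1): (-7.588737, 6.355687, -0.745872, 14.600000)
after step 4 (δ=-0.32, a=-0.9): (-6.516372, 5.364913, -0.947467, 14.510000)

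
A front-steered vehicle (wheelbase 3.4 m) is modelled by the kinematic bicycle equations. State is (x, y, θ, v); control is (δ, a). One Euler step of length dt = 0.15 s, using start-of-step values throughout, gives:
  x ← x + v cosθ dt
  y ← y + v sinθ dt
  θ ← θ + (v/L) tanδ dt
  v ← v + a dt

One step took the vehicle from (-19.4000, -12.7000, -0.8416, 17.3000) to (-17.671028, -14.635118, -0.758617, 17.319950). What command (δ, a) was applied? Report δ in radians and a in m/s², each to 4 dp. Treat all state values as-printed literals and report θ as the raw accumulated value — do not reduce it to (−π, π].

a = (v'−v)/dt = (0.019950)/0.15 = 0.1330
Δθ = θ'−θ = 0.082983;  (v·dt/L) = 17.3000·0.15/3.4 = 0.763235
tan δ = Δθ·L/(v·dt) = 0.108725  →  δ = 0.1083

δ = 0.1083, a = 0.1330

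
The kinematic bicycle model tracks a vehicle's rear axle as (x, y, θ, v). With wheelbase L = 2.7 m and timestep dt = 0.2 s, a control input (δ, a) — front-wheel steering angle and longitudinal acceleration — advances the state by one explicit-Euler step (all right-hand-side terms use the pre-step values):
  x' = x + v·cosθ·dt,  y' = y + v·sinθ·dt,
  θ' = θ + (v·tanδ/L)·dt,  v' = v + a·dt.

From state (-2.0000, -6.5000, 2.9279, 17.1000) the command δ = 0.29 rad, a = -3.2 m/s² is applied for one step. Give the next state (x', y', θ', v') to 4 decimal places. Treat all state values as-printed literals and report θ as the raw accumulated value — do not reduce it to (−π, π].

(-5.3422, -5.7747, 3.3059, 16.4600)

x' = -2.0000 + 17.1000·cos(2.9279)·0.2 = -5.3422
y' = -6.5000 + 17.1000·sin(2.9279)·0.2 = -5.7747
θ' = 2.9279 + (17.1000/2.7)·tan(0.29)·0.2 = 3.3059
v' = 17.1000 − 3.2000·0.2 = 16.4600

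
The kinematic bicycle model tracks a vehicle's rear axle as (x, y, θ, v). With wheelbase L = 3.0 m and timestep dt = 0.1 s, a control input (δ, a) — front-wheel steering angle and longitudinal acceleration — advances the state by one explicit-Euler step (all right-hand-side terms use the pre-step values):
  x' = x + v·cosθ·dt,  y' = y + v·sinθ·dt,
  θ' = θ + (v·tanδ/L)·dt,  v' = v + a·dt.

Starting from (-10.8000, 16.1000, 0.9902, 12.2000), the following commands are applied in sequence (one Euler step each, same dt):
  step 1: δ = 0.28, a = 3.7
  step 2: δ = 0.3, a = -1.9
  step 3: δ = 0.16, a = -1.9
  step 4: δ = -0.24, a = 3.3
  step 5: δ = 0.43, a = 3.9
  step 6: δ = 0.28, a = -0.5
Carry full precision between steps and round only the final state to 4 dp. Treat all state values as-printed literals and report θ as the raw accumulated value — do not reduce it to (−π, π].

after step 1 (δ=0.28, a=3.7): (-10.130802, 17.120086, 1.107139, 12.570000)
after step 2 (δ=0.3, a=-1.9): (-9.568644, 18.244375, 1.236751, 12.380000)
after step 3 (δ=0.16, a=-1.9): (-9.162743, 19.413943, 1.303347, 12.190000)
after step 4 (δ=-0.24, a=3.3): (-8.840595, 20.589605, 1.203910, 12.520000)
after step 5 (δ=0.43, a=3.9): (-8.391489, 21.758283, 1.395308, 12.910000)
after step 6 (δ=0.28, a=-0.5): (-8.166095, 23.029455, 1.519052, 12.860000)

(-8.1661, 23.0295, 1.5191, 12.8600)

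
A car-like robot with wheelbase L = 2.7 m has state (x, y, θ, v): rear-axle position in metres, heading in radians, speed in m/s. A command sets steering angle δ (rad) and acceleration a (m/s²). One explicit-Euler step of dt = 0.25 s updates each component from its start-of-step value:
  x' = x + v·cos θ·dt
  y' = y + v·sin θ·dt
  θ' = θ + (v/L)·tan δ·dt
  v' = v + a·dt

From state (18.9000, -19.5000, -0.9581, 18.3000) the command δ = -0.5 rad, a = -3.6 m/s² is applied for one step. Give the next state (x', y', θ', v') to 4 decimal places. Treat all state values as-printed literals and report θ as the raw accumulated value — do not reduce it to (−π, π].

x' = 18.9000 + 18.3000·cos(-0.9581)·0.25 = 21.5310
y' = -19.5000 + 18.3000·sin(-0.9581)·0.25 = -23.2428
θ' = -0.9581 + (18.3000/2.7)·tan(-0.5)·0.25 = -1.8838
v' = 18.3000 − 3.6000·0.25 = 17.4000

(21.5310, -23.2428, -1.8838, 17.4000)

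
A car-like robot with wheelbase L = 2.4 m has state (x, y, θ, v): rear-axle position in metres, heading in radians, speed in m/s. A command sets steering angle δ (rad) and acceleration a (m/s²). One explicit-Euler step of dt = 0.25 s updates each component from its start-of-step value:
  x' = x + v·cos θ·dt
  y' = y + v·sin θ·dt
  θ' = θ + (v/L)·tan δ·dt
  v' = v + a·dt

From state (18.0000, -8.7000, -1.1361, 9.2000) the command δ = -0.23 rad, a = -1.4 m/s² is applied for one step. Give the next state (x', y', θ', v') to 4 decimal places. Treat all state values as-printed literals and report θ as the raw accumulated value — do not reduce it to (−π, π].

(18.9686, -10.7861, -1.3605, 8.8500)

x' = 18.0000 + 9.2000·cos(-1.1361)·0.25 = 18.9686
y' = -8.7000 + 9.2000·sin(-1.1361)·0.25 = -10.7861
θ' = -1.1361 + (9.2000/2.4)·tan(-0.23)·0.25 = -1.3605
v' = 9.2000 − 1.4000·0.25 = 8.8500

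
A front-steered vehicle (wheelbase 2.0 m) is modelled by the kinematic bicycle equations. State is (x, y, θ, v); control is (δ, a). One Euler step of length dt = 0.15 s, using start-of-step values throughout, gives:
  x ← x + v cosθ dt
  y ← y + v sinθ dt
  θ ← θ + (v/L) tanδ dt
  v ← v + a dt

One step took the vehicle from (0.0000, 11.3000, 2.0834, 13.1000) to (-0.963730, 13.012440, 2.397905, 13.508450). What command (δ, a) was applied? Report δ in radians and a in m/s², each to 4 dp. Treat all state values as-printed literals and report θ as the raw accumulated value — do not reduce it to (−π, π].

a = (v'−v)/dt = (0.408450)/0.15 = 2.7230
Δθ = θ'−θ = 0.314505;  (v·dt/L) = 13.1000·0.15/2.0 = 0.982500
tan δ = Δθ·L/(v·dt) = 0.320107  →  δ = 0.3098

δ = 0.3098, a = 2.7230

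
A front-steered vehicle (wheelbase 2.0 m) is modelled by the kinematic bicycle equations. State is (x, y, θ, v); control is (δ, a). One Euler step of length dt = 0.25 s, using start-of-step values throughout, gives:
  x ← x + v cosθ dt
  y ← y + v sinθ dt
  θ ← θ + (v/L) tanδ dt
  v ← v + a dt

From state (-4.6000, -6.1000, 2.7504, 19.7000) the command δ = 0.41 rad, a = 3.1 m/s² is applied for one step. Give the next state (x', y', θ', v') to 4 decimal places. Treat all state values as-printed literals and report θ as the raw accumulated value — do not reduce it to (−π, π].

x' = -4.6000 + 19.7000·cos(2.7504)·0.25 = -9.1529
y' = -6.1000 + 19.7000·sin(2.7504)·0.25 = -4.2221
θ' = 2.7504 + (19.7000/2.0)·tan(0.41)·0.25 = 3.8207
v' = 19.7000 + 3.1000·0.25 = 20.4750

(-9.1529, -4.2221, 3.8207, 20.4750)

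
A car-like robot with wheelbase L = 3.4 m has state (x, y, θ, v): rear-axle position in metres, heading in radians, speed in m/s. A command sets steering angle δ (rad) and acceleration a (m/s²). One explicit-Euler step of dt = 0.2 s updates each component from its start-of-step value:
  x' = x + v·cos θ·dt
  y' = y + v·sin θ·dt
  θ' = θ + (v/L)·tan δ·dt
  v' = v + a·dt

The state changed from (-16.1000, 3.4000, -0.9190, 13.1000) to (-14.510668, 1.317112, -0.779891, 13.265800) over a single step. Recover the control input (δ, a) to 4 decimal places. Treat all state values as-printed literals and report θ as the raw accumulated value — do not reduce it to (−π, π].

a = (v'−v)/dt = (0.165800)/0.2 = 0.8290
Δθ = θ'−θ = 0.139109;  (v·dt/L) = 13.1000·0.2/3.4 = 0.770588
tan δ = Δθ·L/(v·dt) = 0.180523  →  δ = 0.1786

δ = 0.1786, a = 0.8290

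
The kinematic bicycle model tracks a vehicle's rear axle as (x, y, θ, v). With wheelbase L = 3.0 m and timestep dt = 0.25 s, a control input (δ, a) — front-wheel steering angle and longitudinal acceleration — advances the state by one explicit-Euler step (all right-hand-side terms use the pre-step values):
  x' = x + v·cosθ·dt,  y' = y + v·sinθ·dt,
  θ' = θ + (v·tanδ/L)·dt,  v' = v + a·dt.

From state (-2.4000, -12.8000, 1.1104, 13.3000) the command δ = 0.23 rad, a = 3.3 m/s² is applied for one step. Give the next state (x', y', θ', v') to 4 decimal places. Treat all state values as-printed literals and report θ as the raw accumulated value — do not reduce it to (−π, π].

(-0.9227, -9.8212, 1.3699, 14.1250)

x' = -2.4000 + 13.3000·cos(1.1104)·0.25 = -0.9227
y' = -12.8000 + 13.3000·sin(1.1104)·0.25 = -9.8212
θ' = 1.1104 + (13.3000/3.0)·tan(0.23)·0.25 = 1.3699
v' = 13.3000 + 3.3000·0.25 = 14.1250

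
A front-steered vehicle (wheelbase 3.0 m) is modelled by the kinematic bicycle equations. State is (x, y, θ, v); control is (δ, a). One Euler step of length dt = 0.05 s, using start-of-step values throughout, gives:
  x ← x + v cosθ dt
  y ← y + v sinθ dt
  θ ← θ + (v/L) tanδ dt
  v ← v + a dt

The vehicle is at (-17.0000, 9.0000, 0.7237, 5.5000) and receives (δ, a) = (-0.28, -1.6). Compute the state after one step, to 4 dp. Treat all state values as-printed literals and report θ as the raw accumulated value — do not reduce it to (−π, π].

(-16.7939, 9.1821, 0.6973, 5.4200)

x' = -17.0000 + 5.5000·cos(0.7237)·0.05 = -16.7939
y' = 9.0000 + 5.5000·sin(0.7237)·0.05 = 9.1821
θ' = 0.7237 + (5.5000/3.0)·tan(-0.28)·0.05 = 0.6973
v' = 5.5000 − 1.6000·0.05 = 5.4200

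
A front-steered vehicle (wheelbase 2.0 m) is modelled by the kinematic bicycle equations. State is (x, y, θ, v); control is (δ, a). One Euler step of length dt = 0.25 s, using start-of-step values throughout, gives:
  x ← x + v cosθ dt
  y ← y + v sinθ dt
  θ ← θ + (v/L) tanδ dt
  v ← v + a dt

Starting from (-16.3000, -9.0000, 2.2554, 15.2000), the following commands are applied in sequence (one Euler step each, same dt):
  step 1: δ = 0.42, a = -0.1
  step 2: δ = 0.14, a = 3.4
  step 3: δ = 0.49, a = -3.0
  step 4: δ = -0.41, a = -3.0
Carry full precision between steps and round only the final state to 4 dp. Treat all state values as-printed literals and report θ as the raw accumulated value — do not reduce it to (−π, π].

after step 1 (δ=0.42, a=-0.1): (-18.702991, -6.056255, 3.103888, 15.175000)
after step 2 (δ=0.14, a=3.4): (-22.494045, -5.913246, 3.371199, 16.025000)
after step 3 (δ=0.49, a=-3.0): (-26.395155, -6.825046, 4.439642, 15.275000)
after step 4 (δ=-0.41, a=-3.0): (-27.423841, -10.502634, 3.609768, 14.525000)

(-27.4238, -10.5026, 3.6098, 14.5250)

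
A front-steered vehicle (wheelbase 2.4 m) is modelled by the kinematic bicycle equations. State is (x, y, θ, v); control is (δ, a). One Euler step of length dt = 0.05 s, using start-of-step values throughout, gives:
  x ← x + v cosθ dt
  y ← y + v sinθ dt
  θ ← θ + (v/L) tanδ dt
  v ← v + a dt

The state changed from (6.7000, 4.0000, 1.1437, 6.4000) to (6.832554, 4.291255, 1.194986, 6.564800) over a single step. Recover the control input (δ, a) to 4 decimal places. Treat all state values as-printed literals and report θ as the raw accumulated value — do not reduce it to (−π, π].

δ = 0.3672, a = 3.2960

a = (v'−v)/dt = (0.164800)/0.05 = 3.2960
Δθ = θ'−θ = 0.051286;  (v·dt/L) = 6.4000·0.05/2.4 = 0.133333
tan δ = Δθ·L/(v·dt) = 0.384645  →  δ = 0.3672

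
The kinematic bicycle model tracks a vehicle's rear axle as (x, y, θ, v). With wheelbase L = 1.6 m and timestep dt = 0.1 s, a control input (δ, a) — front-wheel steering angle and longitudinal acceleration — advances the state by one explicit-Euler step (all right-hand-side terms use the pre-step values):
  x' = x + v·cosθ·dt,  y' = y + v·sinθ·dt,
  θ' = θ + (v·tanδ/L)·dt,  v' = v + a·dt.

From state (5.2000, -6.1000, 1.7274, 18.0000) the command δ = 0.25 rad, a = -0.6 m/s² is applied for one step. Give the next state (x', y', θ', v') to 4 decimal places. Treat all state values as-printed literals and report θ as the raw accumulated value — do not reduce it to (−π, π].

x' = 5.2000 + 18.0000·cos(1.7274)·0.1 = 4.9193
y' = -6.1000 + 18.0000·sin(1.7274)·0.1 = -4.3220
θ' = 1.7274 + (18.0000/1.6)·tan(0.25)·0.1 = 2.0147
v' = 18.0000 − 0.6000·0.1 = 17.9400

(4.9193, -4.3220, 2.0147, 17.9400)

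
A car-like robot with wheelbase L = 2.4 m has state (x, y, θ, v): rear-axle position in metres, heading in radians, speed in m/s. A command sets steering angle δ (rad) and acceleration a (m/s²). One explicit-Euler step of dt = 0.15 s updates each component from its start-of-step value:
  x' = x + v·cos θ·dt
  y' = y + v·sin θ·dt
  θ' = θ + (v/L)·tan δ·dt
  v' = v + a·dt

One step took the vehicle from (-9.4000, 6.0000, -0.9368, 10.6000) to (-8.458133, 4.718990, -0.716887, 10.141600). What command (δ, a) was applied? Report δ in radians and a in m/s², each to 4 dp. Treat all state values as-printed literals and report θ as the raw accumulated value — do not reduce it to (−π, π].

a = (v'−v)/dt = (-0.458400)/0.15 = -3.0560
Δθ = θ'−θ = 0.219913;  (v·dt/L) = 10.6000·0.15/2.4 = 0.662500
tan δ = Δθ·L/(v·dt) = 0.331944  →  δ = 0.3205

δ = 0.3205, a = -3.0560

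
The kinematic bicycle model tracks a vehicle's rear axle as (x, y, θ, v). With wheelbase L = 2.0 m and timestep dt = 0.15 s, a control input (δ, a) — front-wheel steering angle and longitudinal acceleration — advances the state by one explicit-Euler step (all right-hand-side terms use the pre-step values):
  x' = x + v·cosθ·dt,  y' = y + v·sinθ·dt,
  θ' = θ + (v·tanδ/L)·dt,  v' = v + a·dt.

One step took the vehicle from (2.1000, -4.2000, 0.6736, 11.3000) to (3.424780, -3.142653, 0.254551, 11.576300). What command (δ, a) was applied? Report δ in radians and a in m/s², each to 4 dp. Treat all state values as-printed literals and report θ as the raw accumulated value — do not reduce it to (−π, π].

δ = -0.4592, a = 1.8420

a = (v'−v)/dt = (0.276300)/0.15 = 1.8420
Δθ = θ'−θ = -0.419049;  (v·dt/L) = 11.3000·0.15/2.0 = 0.847500
tan δ = Δθ·L/(v·dt) = -0.494453  →  δ = -0.4592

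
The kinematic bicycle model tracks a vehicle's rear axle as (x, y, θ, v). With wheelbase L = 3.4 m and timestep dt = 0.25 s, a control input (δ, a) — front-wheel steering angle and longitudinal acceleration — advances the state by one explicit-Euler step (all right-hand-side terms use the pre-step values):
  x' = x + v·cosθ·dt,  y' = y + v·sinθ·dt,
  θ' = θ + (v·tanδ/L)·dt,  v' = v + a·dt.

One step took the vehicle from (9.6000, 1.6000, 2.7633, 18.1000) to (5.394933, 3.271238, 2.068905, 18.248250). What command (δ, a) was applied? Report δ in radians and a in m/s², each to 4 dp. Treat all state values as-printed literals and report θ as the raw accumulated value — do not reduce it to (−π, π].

a = (v'−v)/dt = (0.148250)/0.25 = 0.5930
Δθ = θ'−θ = -0.694395;  (v·dt/L) = 18.1000·0.25/3.4 = 1.330882
tan δ = Δθ·L/(v·dt) = -0.521755  →  δ = -0.4809

δ = -0.4809, a = 0.5930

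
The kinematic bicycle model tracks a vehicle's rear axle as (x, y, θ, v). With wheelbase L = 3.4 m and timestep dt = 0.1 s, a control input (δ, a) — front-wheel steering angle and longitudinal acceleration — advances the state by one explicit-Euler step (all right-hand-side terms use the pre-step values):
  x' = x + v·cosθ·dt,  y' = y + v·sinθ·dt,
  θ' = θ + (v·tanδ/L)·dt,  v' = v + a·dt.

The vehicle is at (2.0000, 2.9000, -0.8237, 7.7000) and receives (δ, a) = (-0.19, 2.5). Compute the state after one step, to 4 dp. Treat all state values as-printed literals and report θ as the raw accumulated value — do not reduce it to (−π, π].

(2.5232, 2.3351, -0.8673, 7.9500)

x' = 2.0000 + 7.7000·cos(-0.8237)·0.1 = 2.5232
y' = 2.9000 + 7.7000·sin(-0.8237)·0.1 = 2.3351
θ' = -0.8237 + (7.7000/3.4)·tan(-0.19)·0.1 = -0.8673
v' = 7.7000 + 2.5000·0.1 = 7.9500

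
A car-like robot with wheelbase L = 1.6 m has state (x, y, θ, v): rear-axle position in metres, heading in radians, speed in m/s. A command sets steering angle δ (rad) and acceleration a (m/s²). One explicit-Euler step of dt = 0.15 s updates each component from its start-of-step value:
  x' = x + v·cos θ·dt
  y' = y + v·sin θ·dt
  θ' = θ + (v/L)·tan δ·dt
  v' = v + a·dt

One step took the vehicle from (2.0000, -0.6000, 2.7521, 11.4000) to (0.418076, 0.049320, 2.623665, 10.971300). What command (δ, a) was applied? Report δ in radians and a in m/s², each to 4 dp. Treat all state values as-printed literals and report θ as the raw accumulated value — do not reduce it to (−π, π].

a = (v'−v)/dt = (-0.428700)/0.15 = -2.8580
Δθ = θ'−θ = -0.128435;  (v·dt/L) = 11.4000·0.15/1.6 = 1.068750
tan δ = Δθ·L/(v·dt) = -0.120173  →  δ = -0.1196

δ = -0.1196, a = -2.8580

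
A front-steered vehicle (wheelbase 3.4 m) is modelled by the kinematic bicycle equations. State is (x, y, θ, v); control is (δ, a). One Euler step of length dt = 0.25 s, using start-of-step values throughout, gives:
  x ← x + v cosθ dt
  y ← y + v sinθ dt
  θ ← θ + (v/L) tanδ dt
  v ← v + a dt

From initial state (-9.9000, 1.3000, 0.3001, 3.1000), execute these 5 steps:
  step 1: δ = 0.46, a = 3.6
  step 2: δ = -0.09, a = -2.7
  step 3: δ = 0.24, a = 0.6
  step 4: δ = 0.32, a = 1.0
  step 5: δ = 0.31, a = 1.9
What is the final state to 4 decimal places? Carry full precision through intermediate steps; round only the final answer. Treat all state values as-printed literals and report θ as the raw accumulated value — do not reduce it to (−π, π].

(-5.8871, 3.0904, 0.6187, 4.2000)

after step 1 (δ=0.46, a=3.6): (-9.159637, 1.529102, 0.413033, 4.000000)
after step 2 (δ=-0.09, a=-2.7): (-8.243730, 1.930491, 0.386491, 3.325000)
after step 3 (δ=0.24, a=0.6): (-7.473795, 2.243823, 0.446321, 3.475000)
after step 4 (δ=0.32, a=1.0): (-6.690146, 2.618819, 0.530995, 3.725000)
after step 5 (δ=0.31, a=1.9): (-5.887126, 3.090396, 0.618732, 4.200000)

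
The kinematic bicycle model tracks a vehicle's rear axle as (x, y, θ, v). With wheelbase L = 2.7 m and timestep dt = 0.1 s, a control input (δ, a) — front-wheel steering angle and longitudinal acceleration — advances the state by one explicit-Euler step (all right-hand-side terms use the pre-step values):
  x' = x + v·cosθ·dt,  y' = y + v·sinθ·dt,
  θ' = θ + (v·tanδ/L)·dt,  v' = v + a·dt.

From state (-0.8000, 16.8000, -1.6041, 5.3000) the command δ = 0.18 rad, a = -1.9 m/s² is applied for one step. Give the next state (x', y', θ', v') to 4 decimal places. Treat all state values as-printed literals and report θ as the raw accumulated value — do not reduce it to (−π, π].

x' = -0.8000 + 5.3000·cos(-1.6041)·0.1 = -0.8176
y' = 16.8000 + 5.3000·sin(-1.6041)·0.1 = 16.2703
θ' = -1.6041 + (5.3000/2.7)·tan(0.18)·0.1 = -1.5684
v' = 5.3000 − 1.9000·0.1 = 5.1100

(-0.8176, 16.2703, -1.5684, 5.1100)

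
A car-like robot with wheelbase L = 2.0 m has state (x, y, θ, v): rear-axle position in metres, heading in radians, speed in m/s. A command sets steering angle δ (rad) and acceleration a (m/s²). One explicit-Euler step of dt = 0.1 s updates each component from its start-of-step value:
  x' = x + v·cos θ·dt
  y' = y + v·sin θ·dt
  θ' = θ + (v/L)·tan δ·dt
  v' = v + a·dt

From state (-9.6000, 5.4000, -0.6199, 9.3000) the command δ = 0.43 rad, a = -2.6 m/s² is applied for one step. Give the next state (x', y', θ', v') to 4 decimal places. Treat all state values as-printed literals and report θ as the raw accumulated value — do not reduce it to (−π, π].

(-8.8430, 4.8597, -0.4066, 9.0400)

x' = -9.6000 + 9.3000·cos(-0.6199)·0.1 = -8.8430
y' = 5.4000 + 9.3000·sin(-0.6199)·0.1 = 4.8597
θ' = -0.6199 + (9.3000/2.0)·tan(0.43)·0.1 = -0.4066
v' = 9.3000 − 2.6000·0.1 = 9.0400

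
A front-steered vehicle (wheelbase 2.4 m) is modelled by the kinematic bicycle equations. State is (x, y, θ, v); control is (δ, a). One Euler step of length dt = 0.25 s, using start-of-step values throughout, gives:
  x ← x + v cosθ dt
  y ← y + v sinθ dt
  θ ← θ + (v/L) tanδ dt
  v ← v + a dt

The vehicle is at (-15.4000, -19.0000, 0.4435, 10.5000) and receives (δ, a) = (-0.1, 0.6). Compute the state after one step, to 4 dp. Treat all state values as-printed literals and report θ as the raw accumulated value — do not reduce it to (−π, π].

x' = -15.4000 + 10.5000·cos(0.4435)·0.25 = -13.0290
y' = -19.0000 + 10.5000·sin(0.4435)·0.25 = -17.8736
θ' = 0.4435 + (10.5000/2.4)·tan(-0.1)·0.25 = 0.3338
v' = 10.5000 + 0.6000·0.25 = 10.6500

(-13.0290, -17.8736, 0.3338, 10.6500)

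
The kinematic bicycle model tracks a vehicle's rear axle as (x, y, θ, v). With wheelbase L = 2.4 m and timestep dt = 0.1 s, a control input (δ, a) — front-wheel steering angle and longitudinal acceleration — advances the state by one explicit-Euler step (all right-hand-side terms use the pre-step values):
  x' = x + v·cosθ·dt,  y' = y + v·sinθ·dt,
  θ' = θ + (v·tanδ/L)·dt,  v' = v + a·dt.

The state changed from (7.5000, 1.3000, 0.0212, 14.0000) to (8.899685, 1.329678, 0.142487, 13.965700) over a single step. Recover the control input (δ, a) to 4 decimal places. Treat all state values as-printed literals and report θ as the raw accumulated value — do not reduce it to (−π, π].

a = (v'−v)/dt = (-0.034300)/0.1 = -0.3430
Δθ = θ'−θ = 0.121287;  (v·dt/L) = 14.0000·0.1/2.4 = 0.583333
tan δ = Δθ·L/(v·dt) = 0.207921  →  δ = 0.2050

δ = 0.2050, a = -0.3430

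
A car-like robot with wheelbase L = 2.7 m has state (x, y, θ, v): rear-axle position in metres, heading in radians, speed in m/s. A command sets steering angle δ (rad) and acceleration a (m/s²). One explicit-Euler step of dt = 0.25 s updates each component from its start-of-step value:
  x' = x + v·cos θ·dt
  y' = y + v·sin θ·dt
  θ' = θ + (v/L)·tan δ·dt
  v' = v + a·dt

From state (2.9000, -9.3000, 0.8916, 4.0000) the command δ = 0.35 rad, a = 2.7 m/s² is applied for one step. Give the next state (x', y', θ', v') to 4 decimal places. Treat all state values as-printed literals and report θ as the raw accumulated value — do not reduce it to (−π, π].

x' = 2.9000 + 4.0000·cos(0.8916)·0.25 = 3.5282
y' = -9.3000 + 4.0000·sin(0.8916)·0.25 = -8.5219
θ' = 0.8916 + (4.0000/2.7)·tan(0.35)·0.25 = 1.0268
v' = 4.0000 + 2.7000·0.25 = 4.6750

(3.5282, -8.5219, 1.0268, 4.6750)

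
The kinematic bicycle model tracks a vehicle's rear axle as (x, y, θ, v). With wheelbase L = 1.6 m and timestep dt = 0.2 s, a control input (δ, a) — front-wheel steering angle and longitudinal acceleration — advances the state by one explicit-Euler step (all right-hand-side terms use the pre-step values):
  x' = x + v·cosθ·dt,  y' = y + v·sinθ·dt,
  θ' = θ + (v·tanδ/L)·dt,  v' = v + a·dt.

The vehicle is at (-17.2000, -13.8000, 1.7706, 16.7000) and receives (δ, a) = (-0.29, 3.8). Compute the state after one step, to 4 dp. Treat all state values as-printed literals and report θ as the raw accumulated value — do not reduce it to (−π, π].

(-17.8629, -10.5264, 1.1477, 17.4600)

x' = -17.2000 + 16.7000·cos(1.7706)·0.2 = -17.8629
y' = -13.8000 + 16.7000·sin(1.7706)·0.2 = -10.5264
θ' = 1.7706 + (16.7000/1.6)·tan(-0.29)·0.2 = 1.1477
v' = 16.7000 + 3.8000·0.2 = 17.4600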